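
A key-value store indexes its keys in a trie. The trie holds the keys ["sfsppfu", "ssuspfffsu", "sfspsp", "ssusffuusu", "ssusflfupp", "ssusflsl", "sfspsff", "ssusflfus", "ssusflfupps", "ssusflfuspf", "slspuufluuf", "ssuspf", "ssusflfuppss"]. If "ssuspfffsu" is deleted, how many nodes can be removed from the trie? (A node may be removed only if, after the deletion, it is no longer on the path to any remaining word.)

A node on "ssuspfffsu"'s path can go only if nothing else ends at it or branches off below it.
The suffix "ffsu" (4 nodes) is used only by "ssuspfffsu"; "ssuspf" is itself a stored word, so pruning stops there.
Nodes removed: 4

4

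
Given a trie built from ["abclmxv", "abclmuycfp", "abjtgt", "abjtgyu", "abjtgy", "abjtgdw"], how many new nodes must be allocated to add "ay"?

1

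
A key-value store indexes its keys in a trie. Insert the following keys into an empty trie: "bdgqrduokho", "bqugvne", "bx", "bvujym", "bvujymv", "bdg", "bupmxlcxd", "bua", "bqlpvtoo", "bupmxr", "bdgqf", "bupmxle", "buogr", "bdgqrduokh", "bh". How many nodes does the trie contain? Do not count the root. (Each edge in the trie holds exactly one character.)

Count nodes per top-level branch (shared prefixes stored once):
  'b'-branch (bdg, bdgqf, bdgqrduokh, bdgqrduokho, bh, bqlpvtoo, bqugvne, bua, buogr, bupmxlcxd, bupmxle, bupmxr, bvujym, bvujymv, bx): 46 nodes
Sum: 46

46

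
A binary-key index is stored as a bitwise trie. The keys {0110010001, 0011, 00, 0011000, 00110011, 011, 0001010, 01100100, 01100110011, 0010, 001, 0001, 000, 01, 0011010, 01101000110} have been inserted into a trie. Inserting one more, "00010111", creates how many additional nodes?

2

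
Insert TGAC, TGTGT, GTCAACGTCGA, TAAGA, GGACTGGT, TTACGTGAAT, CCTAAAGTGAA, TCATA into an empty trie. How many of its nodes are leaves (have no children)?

A leaf is a node with no children — equivalently, the end of a word that is not a proper prefix of any other stored word.
Those words: "CCTAAAGTGAA", "GGACTGGT", "GTCAACGTCGA", "TAAGA", "TCATA", "TGAC", "TGTGT", "TTACGTGAAT"
Leaf count: 8

8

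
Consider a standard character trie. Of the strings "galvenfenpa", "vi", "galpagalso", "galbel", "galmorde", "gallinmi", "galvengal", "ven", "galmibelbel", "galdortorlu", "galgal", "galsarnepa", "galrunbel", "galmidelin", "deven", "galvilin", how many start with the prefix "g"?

Traverse to the node for "g", then collect every word in that subtree.
Words under "g": galbel, galdortorlu, galgal, gallinmi, galmibelbel, galmidelin, galmorde, galpagalso, galrunbel, galsarnepa, galvenfenpa, galvengal, galvilin
Count: 13

13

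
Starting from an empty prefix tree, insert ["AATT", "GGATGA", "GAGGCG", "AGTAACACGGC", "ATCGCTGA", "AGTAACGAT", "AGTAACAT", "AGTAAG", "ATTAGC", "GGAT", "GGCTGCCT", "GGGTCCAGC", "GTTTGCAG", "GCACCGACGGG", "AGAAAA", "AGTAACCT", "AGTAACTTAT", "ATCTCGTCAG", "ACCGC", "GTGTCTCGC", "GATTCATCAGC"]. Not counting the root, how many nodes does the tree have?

Insert word by word; a character creates a node only if that edge doesn't already exist:
  "AATT" → 4 new (A, A, T, T)
  "GGATGA" → 6 new (G, G, A, T, G, A)
  "GAGGCG" → prefix "G" already present; 5 new (A, G, G, C, G)
  "AGTAACACGGC" → prefix "A" already present; 10 new (G, T, A, A, C, A, C, G, G, C)
  "ATCGCTGA" → prefix "A" already present; 7 new (T, C, G, C, T, G, A)
  "AGTAACGAT" → prefix "AGTAAC" already present; 3 new (G, A, T)
  "AGTAACAT" → prefix "AGTAACA" already present; 1 new (T)
  "AGTAAG" → prefix "AGTAA" already present; 1 new (G)
  "ATTAGC" → prefix "AT" already present; 4 new (T, A, G, C)
  "GGAT" → prefix "GGAT" already present; 0 new (none)
  "GGCTGCCT" → prefix "GG" already present; 6 new (C, T, G, C, C, T)
  "GGGTCCAGC" → prefix "GG" already present; 7 new (G, T, C, C, A, G, C)
  "GTTTGCAG" → prefix "G" already present; 7 new (T, T, T, G, C, A, G)
  "GCACCGACGGG" → prefix "G" already present; 10 new (C, A, C, C, G, A, C, G, G, G)
  "AGAAAA" → prefix "AG" already present; 4 new (A, A, A, A)
  "AGTAACCT" → prefix "AGTAAC" already present; 2 new (C, T)
  "AGTAACTTAT" → prefix "AGTAAC" already present; 4 new (T, T, A, T)
  "ATCTCGTCAG" → prefix "ATC" already present; 7 new (T, C, G, T, C, A, G)
  "ACCGC" → prefix "A" already present; 4 new (C, C, G, C)
  "GTGTCTCGC" → prefix "GT" already present; 7 new (G, T, C, T, C, G, C)
  "GATTCATCAGC" → prefix "GA" already present; 9 new (T, T, C, A, T, C, A, G, C)
Total nodes = 4 + 6 + 5 + 10 + 7 + 3 + 1 + 1 + 4 + 0 + 6 + 7 + 7 + 10 + 4 + 2 + 4 + 7 + 4 + 7 + 9 = 108

108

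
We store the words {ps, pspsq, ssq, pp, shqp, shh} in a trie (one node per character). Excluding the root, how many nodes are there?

13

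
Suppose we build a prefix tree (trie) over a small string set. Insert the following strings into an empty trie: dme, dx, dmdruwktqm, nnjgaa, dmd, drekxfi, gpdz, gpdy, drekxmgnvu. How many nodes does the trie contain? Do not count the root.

Trie structure (* marks end of a word):
(root)
├─ d
│  ├─ m
│  │  ├─ d *
│  │  │  └─ r
│  │  │     └─ u
│  │  │        └─ w
│  │  │           └─ k
│  │  │              └─ t
│  │  │                 └─ q
│  │  │                    └─ m *
│  │  └─ e *
│  ├─ r
│  │  └─ e
│  │     └─ k
│  │        └─ x
│  │           ├─ f
│  │           │  └─ i *
│  │           └─ m
│  │              └─ g
│  │                 └─ n
│  │                    └─ v
│  │                       └─ u *
│  └─ x *
├─ g
│  └─ p
│     └─ d
│        ├─ y *
│        └─ z *
└─ n
   └─ n
      └─ j
         └─ g
            └─ a
               └─ a *
Counting every labelled node above: 34.

34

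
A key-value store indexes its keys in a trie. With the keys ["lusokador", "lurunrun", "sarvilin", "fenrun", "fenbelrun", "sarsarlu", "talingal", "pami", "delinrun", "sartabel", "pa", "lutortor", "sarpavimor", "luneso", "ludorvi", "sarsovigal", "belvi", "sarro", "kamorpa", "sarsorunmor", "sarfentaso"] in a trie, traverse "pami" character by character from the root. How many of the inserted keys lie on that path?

Walk "pami" from the root; an end-of-word marker is hit whenever a stored word is a prefix of "pami".
Prefixes of the query that are stored words: "pa", "pami"
Count: 2

2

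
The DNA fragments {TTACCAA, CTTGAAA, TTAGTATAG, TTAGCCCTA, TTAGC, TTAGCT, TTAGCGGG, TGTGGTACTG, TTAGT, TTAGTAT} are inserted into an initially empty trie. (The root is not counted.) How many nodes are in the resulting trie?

Count nodes per top-level branch (shared prefixes stored once):
  'C'-branch (CTTGAAA): 7 nodes
  'T'-branch (TGTGGTACTG, TTACCAA, TTAGC, TTAGCCCTA, TTAGCGGG, TTAGCT, TTAGT, TTAGTAT, TTAGTATAG): 31 nodes
Sum: 38

38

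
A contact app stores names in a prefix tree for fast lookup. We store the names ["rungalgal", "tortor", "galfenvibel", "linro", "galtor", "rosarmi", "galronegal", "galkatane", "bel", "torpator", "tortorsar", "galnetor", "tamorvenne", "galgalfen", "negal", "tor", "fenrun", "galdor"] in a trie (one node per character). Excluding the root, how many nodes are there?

For each word, the new-node count is its length minus the longest prefix already in the trie:
  "rungalgal" → 9 new (r, u, n, g, a, l, g, a, l)
  "tortor" → 6 new (t, o, r, t, o, r)
  "galfenvibel" → 11 new (g, a, l, f, e, n, v, i, b, e, l)
  "linro" → 5 new (l, i, n, r, o)
  "galtor" → prefix "gal" already present; 3 new (t, o, r)
  "rosarmi" → prefix "r" already present; 6 new (o, s, a, r, m, i)
  "galronegal" → prefix "gal" already present; 7 new (r, o, n, e, g, a, l)
  "galkatane" → prefix "gal" already present; 6 new (k, a, t, a, n, e)
  "bel" → 3 new (b, e, l)
  "torpator" → prefix "tor" already present; 5 new (p, a, t, o, r)
  "tortorsar" → prefix "tortor" already present; 3 new (s, a, r)
  "galnetor" → prefix "gal" already present; 5 new (n, e, t, o, r)
  "tamorvenne" → prefix "t" already present; 9 new (a, m, o, r, v, e, n, n, e)
  "galgalfen" → prefix "gal" already present; 6 new (g, a, l, f, e, n)
  "negal" → 5 new (n, e, g, a, l)
  "tor" → prefix "tor" already present; 0 new (none)
  "fenrun" → 6 new (f, e, n, r, u, n)
  "galdor" → prefix "gal" already present; 3 new (d, o, r)
Total nodes = 9 + 6 + 11 + 5 + 3 + 6 + 7 + 6 + 3 + 5 + 3 + 5 + 9 + 6 + 5 + 0 + 6 + 3 = 98

98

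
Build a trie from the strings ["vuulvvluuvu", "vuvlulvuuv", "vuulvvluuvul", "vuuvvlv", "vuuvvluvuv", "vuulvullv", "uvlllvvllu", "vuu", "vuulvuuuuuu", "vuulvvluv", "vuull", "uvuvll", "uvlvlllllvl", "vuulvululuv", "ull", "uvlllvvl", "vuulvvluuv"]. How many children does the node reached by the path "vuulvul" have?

Walk "vuulvul" from the root, arriving at one node.
Distinct next characters after "vuulvul": l, u.
That node has 2 child edges.

2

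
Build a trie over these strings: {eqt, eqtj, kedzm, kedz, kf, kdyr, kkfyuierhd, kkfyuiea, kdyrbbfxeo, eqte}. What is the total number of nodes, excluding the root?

Trie structure (* marks end of a word):
(root)
├─ e
│  └─ q
│     └─ t *
│        ├─ e *
│        └─ j *
└─ k
   ├─ d
   │  └─ y
   │     └─ r *
   │        └─ b
   │           └─ b
   │              └─ f
   │                 └─ x
   │                    └─ e
   │                       └─ o *
   ├─ e
   │  └─ d
   │     └─ z *
   │        └─ m *
   ├─ f *
   └─ k
      └─ f
         └─ y
            └─ u
               └─ i
                  └─ e
                     ├─ a *
                     └─ r
                        └─ h
                           └─ d *
Counting every labelled node above: 30.

30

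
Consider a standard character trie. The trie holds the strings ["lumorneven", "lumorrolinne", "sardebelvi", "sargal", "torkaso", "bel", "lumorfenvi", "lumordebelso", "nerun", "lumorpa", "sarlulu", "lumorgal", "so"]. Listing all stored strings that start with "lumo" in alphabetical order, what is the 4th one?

lumorneven

Filter for "lumo…" and sort: "lumordebelso", "lumorfenvi", "lumorgal", "lumorneven", "lumorpa", "lumorrolinne"
Position 4: lumorneven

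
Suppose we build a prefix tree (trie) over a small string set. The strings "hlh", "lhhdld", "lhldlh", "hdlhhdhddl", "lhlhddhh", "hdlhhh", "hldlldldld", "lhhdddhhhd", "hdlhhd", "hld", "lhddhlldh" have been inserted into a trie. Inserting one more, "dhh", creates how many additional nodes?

3

No existing word starts with "d", so every character of "dhh" needs a new node.
3 − 0 = 3 new nodes.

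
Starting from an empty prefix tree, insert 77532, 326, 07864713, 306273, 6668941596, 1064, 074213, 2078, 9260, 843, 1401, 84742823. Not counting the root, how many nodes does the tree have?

59

For each word, the new-node count is its length minus the longest prefix already in the trie:
  "77532" → 5 new (7, 7, 5, 3, 2)
  "326" → 3 new (3, 2, 6)
  "07864713" → 8 new (0, 7, 8, 6, 4, 7, 1, 3)
  "306273" → prefix "3" already present; 5 new (0, 6, 2, 7, 3)
  "6668941596" → 10 new (6, 6, 6, 8, 9, 4, 1, 5, 9, 6)
  "1064" → 4 new (1, 0, 6, 4)
  "074213" → prefix "07" already present; 4 new (4, 2, 1, 3)
  "2078" → 4 new (2, 0, 7, 8)
  "9260" → 4 new (9, 2, 6, 0)
  "843" → 3 new (8, 4, 3)
  "1401" → prefix "1" already present; 3 new (4, 0, 1)
  "84742823" → prefix "84" already present; 6 new (7, 4, 2, 8, 2, 3)
Total nodes = 5 + 3 + 8 + 5 + 10 + 4 + 4 + 4 + 4 + 3 + 3 + 6 = 59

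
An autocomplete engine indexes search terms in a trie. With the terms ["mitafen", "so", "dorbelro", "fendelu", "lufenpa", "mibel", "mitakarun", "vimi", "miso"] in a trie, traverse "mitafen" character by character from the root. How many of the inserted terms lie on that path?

1

Traverse "mitafen" character by character; count nodes along the way that are marked as word ends.
Prefixes of the query that are stored words: "mitafen"
Count: 1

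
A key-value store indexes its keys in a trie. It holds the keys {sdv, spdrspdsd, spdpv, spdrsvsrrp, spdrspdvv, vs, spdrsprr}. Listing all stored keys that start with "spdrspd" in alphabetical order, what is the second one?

DFS of the "spdrspd" subtree visits, in order: "spdrspdsd", "spdrspdvv"
The 2nd is spdrspdvv.

spdrspdvv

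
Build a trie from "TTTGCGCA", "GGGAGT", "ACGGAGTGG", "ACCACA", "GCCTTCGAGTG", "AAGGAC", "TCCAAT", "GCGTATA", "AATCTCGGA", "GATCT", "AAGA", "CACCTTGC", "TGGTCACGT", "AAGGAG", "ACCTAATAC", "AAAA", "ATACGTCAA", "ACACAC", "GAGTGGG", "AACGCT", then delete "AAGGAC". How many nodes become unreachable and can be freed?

1

A node on "AAGGAC"'s path can go only if nothing else ends at it or branches off below it.
The suffix "C" (1 node) is used only by "AAGGAC"; the node for "AAGGA" still has the child "G", so pruning stops there.
Nodes removed: 1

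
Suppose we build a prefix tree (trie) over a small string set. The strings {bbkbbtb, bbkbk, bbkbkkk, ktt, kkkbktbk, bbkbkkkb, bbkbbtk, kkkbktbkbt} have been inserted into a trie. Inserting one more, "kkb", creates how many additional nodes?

Walking "kkb" from the root, the first 2 characters ("kk") follow existing edges; "b" is the first miss.
So 3 − 2 = 1 new nodes.

1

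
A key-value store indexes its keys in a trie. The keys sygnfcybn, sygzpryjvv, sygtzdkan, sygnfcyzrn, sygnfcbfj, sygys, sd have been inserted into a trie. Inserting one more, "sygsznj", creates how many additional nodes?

"syg" is already a path in the trie; the remaining "sznj" must be added.
So 7 − 3 = 4 new nodes.

4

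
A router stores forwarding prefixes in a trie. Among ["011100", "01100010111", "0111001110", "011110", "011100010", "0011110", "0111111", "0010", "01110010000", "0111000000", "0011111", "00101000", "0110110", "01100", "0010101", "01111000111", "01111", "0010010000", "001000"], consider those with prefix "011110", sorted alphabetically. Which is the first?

011110

DFS of the "011110" subtree visits, in order: "011110", "01111000111"
Position 1: 011110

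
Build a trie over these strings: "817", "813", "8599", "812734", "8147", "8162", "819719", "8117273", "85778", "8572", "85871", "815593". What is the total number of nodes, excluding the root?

Count nodes per top-level branch (shared prefixes stored once):
  '8'-branch (8117273, 812734, 813, 8147, 815593, 8162, 817, 819719, 8572, 85778, 85871, 8599): 35 nodes
Sum: 35

35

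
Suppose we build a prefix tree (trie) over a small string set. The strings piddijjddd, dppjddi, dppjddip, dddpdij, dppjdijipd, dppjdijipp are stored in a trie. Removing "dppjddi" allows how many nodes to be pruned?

0

Walk "dppjddi" from the leaf back toward the root, removing each node that no remaining word uses.
Every node on "dppjddi" is still needed (e.g. by "dppjddip"), so nothing is freed.
Nodes removed: 0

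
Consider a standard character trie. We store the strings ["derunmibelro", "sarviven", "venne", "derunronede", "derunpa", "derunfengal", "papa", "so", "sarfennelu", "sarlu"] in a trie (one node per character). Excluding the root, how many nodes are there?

53

For each word, the new-node count is its length minus the longest prefix already in the trie:
  "derunmibelro" → 12 new (d, e, r, u, n, m, i, b, e, l, r, o)
  "sarviven" → 8 new (s, a, r, v, i, v, e, n)
  "venne" → 5 new (v, e, n, n, e)
  "derunronede" → prefix "derun" already present; 6 new (r, o, n, e, d, e)
  "derunpa" → prefix "derun" already present; 2 new (p, a)
  "derunfengal" → prefix "derun" already present; 6 new (f, e, n, g, a, l)
  "papa" → 4 new (p, a, p, a)
  "so" → prefix "s" already present; 1 new (o)
  "sarfennelu" → prefix "sar" already present; 7 new (f, e, n, n, e, l, u)
  "sarlu" → prefix "sar" already present; 2 new (l, u)
Total nodes = 12 + 8 + 5 + 6 + 2 + 6 + 4 + 1 + 7 + 2 = 53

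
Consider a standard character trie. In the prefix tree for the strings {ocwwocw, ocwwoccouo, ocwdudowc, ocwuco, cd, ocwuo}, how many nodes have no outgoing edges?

6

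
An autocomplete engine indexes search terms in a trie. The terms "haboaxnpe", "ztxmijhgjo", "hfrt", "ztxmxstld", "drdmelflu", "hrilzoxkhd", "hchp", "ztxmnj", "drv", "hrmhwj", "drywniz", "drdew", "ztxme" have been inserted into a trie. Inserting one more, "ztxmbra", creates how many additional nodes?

3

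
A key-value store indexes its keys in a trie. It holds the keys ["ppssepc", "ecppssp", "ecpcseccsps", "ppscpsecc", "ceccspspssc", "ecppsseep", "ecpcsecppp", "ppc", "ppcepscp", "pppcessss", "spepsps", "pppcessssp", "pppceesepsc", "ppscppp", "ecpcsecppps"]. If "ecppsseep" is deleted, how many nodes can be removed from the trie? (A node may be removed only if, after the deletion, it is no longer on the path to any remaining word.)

3

Walk "ecppsseep" from the leaf back toward the root, removing each node that no remaining word uses.
The suffix "eep" (3 nodes) is used only by "ecppsseep"; the node for "ecppss" still has the child "p", so pruning stops there.
Nodes removed: 3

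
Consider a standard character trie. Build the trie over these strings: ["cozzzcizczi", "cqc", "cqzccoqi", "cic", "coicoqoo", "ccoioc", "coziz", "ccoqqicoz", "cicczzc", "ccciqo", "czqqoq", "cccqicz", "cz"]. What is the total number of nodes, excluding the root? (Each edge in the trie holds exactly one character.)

Insert word by word; a character creates a node only if that edge doesn't already exist:
  "cozzzcizczi" → 11 new (c, o, z, z, z, c, i, z, c, z, i)
  "cqc" → prefix "c" already present; 2 new (q, c)
  "cqzccoqi" → prefix "cq" already present; 6 new (z, c, c, o, q, i)
  "cic" → prefix "c" already present; 2 new (i, c)
  "coicoqoo" → prefix "co" already present; 6 new (i, c, o, q, o, o)
  "ccoioc" → prefix "c" already present; 5 new (c, o, i, o, c)
  "coziz" → prefix "coz" already present; 2 new (i, z)
  "ccoqqicoz" → prefix "cco" already present; 6 new (q, q, i, c, o, z)
  "cicczzc" → prefix "cic" already present; 4 new (c, z, z, c)
  "ccciqo" → prefix "cc" already present; 4 new (c, i, q, o)
  "czqqoq" → prefix "c" already present; 5 new (z, q, q, o, q)
  "cccqicz" → prefix "ccc" already present; 4 new (q, i, c, z)
  "cz" → prefix "cz" already present; 0 new (none)
Total nodes = 11 + 2 + 6 + 2 + 6 + 5 + 2 + 6 + 4 + 4 + 5 + 4 + 0 = 57

57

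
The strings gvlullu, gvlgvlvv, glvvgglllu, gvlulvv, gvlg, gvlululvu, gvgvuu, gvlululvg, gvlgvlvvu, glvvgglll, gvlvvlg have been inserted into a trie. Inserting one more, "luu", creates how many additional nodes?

Nothing in the trie begins with "l"; the whole of "luu" is new.
3 − 0 = 3 new nodes.

3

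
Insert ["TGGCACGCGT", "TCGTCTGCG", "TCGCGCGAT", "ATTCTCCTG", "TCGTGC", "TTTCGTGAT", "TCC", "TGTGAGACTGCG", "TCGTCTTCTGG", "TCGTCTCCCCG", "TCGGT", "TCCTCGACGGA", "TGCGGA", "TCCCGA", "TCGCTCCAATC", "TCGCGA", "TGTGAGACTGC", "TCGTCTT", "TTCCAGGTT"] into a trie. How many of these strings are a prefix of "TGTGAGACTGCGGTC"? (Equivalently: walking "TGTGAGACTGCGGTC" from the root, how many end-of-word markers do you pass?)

2

Check each prefix of "TGTGAGACTGCGGTC" against the stored set — each match is an end-marker on the path.
Prefixes of the query that are stored words: "TGTGAGACTGC", "TGTGAGACTGCG"
Count: 2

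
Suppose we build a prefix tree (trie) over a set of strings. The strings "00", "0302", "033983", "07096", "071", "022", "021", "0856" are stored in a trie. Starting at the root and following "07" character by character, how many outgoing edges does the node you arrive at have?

The children of the "07" node are the distinct next characters among strings starting with "07".
Characters that immediately follow "07" among the stored strings: {0, 1}.
That node has 2 child edges.

2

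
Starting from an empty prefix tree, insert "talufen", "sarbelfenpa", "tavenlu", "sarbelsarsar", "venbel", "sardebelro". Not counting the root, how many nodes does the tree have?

Insert word by word; a character creates a node only if that edge doesn't already exist:
  "talufen" → 7 new (t, a, l, u, f, e, n)
  "sarbelfenpa" → 11 new (s, a, r, b, e, l, f, e, n, p, a)
  "tavenlu" → prefix "ta" already present; 5 new (v, e, n, l, u)
  "sarbelsarsar" → prefix "sarbel" already present; 6 new (s, a, r, s, a, r)
  "venbel" → 6 new (v, e, n, b, e, l)
  "sardebelro" → prefix "sar" already present; 7 new (d, e, b, e, l, r, o)
Total nodes = 7 + 11 + 5 + 6 + 6 + 7 = 42

42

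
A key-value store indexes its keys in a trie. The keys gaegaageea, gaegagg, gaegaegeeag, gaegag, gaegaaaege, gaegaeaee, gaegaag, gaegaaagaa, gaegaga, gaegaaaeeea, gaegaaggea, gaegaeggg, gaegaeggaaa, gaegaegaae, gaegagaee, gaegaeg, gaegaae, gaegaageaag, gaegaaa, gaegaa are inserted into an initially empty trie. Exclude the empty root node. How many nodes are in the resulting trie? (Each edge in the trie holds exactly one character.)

For each word, the new-node count is its length minus the longest prefix already in the trie:
  "gaegaageea" → 10 new (g, a, e, g, a, a, g, e, e, a)
  "gaegagg" → prefix "gaega" already present; 2 new (g, g)
  "gaegaegeeag" → prefix "gaega" already present; 6 new (e, g, e, e, a, g)
  "gaegag" → prefix "gaegag" already present; 0 new (none)
  "gaegaaaege" → prefix "gaegaa" already present; 4 new (a, e, g, e)
  "gaegaeaee" → prefix "gaegae" already present; 3 new (a, e, e)
  "gaegaag" → prefix "gaegaag" already present; 0 new (none)
  "gaegaaagaa" → prefix "gaegaaa" already present; 3 new (g, a, a)
  "gaegaga" → prefix "gaegag" already present; 1 new (a)
  "gaegaaaeeea" → prefix "gaegaaae" already present; 3 new (e, e, a)
  "gaegaaggea" → prefix "gaegaag" already present; 3 new (g, e, a)
  "gaegaeggg" → prefix "gaegaeg" already present; 2 new (g, g)
  "gaegaeggaaa" → prefix "gaegaegg" already present; 3 new (a, a, a)
  "gaegaegaae" → prefix "gaegaeg" already present; 3 new (a, a, e)
  "gaegagaee" → prefix "gaegaga" already present; 2 new (e, e)
  "gaegaeg" → prefix "gaegaeg" already present; 0 new (none)
  "gaegaae" → prefix "gaegaa" already present; 1 new (e)
  "gaegaageaag" → prefix "gaegaage" already present; 3 new (a, a, g)
  "gaegaaa" → prefix "gaegaaa" already present; 0 new (none)
  "gaegaa" → prefix "gaegaa" already present; 0 new (none)
Total nodes = 10 + 2 + 6 + 0 + 4 + 3 + 0 + 3 + 1 + 3 + 3 + 2 + 3 + 3 + 2 + 0 + 1 + 3 + 0 + 0 = 49

49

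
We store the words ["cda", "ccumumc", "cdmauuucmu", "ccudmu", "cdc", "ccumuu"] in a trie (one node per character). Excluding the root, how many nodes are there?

Trie structure (* marks end of a word):
(root)
└─ c
   ├─ c
   │  └─ u
   │     ├─ d
   │     │  └─ m
   │     │     └─ u *
   │     └─ m
   │        └─ u
   │           ├─ m
   │           │  └─ c *
   │           └─ u *
   └─ d
      ├─ a *
      ├─ c *
      └─ m
         └─ a
            └─ u
               └─ u
                  └─ u
                     └─ c
                        └─ m
                           └─ u *
Counting every labelled node above: 22.

22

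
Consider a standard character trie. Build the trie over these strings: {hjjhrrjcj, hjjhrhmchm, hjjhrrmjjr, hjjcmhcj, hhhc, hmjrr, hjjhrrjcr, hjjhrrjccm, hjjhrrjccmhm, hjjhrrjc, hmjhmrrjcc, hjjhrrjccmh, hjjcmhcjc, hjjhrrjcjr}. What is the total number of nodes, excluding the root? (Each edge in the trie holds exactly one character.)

44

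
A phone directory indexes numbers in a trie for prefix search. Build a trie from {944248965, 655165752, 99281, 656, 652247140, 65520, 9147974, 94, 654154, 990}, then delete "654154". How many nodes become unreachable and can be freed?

Walk "654154" from the leaf back toward the root, removing each node that no remaining word uses.
The suffix "4154" (4 nodes) is used only by "654154"; the node for "65" still has the child "5", so pruning stops there.
Nodes removed: 4

4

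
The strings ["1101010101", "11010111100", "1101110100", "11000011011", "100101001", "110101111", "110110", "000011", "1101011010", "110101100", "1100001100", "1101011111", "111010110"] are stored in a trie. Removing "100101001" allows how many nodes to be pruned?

8

Walk "100101001" from the leaf back toward the root, removing each node that no remaining word uses.
The suffix "00101001" (8 nodes) is used only by "100101001"; the node for "1" still has the child "1", so pruning stops there.
Nodes removed: 8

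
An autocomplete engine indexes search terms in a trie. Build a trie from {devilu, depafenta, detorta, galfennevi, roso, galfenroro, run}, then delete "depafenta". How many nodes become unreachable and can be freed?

Walk "depafenta" from the leaf back toward the root, removing each node that no remaining word uses.
The suffix "pafenta" (7 nodes) is used only by "depafenta"; the node for "de" still has the child "v", so pruning stops there.
Nodes removed: 7

7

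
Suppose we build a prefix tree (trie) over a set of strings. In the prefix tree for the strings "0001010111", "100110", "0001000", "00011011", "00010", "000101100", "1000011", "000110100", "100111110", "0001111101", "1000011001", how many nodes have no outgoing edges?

A leaf is a node with no children — equivalently, the end of a word that is not a proper prefix of any other stored word.
Those words: "0001000", "0001010111", "000101100", "000110100", "00011011", "0001111101", "1000011001", "100110", "100111110"
Leaf count: 9

9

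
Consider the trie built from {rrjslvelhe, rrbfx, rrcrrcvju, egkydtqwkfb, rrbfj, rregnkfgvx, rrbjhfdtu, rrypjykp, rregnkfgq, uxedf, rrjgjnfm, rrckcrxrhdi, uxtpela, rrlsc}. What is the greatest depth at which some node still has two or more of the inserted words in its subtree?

8

Look for the deepest trie node that still has at least two words in its subtree.
e.g. "rregnkfgq" and "rregnkfgvx" share the prefix "rregnkfg" of length 8; no pair shares a longer one.
Longest shared-prefix length: 8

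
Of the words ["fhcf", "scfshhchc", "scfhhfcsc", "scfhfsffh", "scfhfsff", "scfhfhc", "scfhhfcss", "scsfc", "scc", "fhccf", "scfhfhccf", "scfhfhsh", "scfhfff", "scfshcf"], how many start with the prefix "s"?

Walk to "s"; the words in its subtree are exactly those with that prefix.
Matches: "scc", "scfhfff", "scfhfhc", "scfhfhccf", "scfhfhsh", "scfhfsff", "scfhfsffh", "scfhhfcsc", "scfhhfcss", "scfshcf", "scfshhchc", "scsfc"
Count: 12

12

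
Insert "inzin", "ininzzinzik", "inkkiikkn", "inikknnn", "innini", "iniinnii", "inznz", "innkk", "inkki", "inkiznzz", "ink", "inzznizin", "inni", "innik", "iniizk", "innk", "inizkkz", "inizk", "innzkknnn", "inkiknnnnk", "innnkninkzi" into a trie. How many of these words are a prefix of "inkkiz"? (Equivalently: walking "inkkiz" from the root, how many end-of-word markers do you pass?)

Walk "inkkiz" from the root; an end-of-word marker is hit whenever a stored word is a prefix of "inkkiz".
Prefixes of the query that are stored words: "ink", "inkki"
Count: 2

2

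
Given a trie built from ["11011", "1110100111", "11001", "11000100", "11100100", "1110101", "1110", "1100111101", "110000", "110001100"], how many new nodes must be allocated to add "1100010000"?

2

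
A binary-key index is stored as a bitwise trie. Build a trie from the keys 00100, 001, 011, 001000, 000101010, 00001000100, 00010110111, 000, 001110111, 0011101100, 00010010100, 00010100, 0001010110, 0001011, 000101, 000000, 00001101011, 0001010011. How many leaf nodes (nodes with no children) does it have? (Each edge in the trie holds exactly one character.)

12

Leaves are exactly the stored words that no other stored word extends.
Those words: "000000", "00001000100", "00001101011", "00010010100", "0001010011", "000101010", "0001010110", "00010110111", "001000", "0011101100", "001110111", "011"
Leaf count: 12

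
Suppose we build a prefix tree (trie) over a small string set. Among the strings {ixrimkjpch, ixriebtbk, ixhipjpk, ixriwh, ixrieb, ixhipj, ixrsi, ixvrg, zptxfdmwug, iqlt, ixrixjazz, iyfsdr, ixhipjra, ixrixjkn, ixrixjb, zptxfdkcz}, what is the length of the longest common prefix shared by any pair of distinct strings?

Equivalently: take the maximum, over all pairs, of their longest common prefix length.
"ixhipj" and "ixhipjpk" agree on "ixhipj" (6 characters) before diverging; nothing deeper is shared.
Longest shared-prefix length: 6

6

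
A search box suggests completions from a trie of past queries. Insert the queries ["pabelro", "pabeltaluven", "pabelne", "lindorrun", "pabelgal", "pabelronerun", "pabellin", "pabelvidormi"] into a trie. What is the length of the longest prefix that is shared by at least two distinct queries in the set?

Equivalently: take the maximum, over all pairs, of their longest common prefix length.
e.g. "pabelro" and "pabelronerun" share the prefix "pabelro" of length 7; no pair shares a longer one.
Longest shared-prefix length: 7

7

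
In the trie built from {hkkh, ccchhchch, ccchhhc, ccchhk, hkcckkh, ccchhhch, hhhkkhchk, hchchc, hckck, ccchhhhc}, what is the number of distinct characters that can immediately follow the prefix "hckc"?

Follow the path "hckc" to its node, then look at its outgoing edges.
Distinct next characters after "hckc": k.
That node has 1 child edge.

1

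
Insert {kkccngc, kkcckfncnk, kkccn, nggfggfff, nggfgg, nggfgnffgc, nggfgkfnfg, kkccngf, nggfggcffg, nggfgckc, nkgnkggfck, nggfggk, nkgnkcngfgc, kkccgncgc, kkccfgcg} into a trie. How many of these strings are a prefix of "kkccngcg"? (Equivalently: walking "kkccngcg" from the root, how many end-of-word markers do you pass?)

2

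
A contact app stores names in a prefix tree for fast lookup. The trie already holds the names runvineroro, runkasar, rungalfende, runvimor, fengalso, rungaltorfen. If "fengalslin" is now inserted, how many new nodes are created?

3

The longest prefix of "fengalslin" already in the trie is "fengals" (length 7).
New nodes needed: |"fengalslin"| − 7 = 10 − 7 = 3.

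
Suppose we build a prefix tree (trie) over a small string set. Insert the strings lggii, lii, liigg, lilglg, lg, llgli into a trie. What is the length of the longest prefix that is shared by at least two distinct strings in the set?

3

Equivalently: take the maximum, over all pairs, of their longest common prefix length.
e.g. "lii" and "liigg" share the prefix "lii" of length 3; no pair shares a longer one.
Longest shared-prefix length: 3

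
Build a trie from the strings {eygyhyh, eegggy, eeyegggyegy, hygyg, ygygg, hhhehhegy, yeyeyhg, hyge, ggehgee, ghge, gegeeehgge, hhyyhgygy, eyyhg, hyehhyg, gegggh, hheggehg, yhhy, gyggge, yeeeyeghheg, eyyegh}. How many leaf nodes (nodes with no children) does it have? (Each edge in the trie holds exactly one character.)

20

A leaf is a node with no children — equivalently, the end of a word that is not a proper prefix of any other stored word.
Those words: "eegggy", "eeyegggyegy", "eygyhyh", "eyyegh", "eyyhg", "gegeeehgge", "gegggh", "ggehgee", "ghge", "gyggge", "hheggehg", "hhhehhegy", "hhyyhgygy", "hyehhyg", "hyge", "hygyg", "yeeeyeghheg", "yeyeyhg", "ygygg", "yhhy"
Leaf count: 20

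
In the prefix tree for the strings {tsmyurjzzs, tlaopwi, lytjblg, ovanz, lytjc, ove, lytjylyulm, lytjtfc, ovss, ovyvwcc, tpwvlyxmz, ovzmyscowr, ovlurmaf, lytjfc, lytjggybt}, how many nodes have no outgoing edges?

15

Leaves are exactly the stored words that no other stored word extends.
Those words: "lytjblg", "lytjc", "lytjfc", "lytjggybt", "lytjtfc", "lytjylyulm", "ovanz", "ove", "ovlurmaf", "ovss", "ovyvwcc", "ovzmyscowr", "tlaopwi", "tpwvlyxmz", "tsmyurjzzs"
Leaf count: 15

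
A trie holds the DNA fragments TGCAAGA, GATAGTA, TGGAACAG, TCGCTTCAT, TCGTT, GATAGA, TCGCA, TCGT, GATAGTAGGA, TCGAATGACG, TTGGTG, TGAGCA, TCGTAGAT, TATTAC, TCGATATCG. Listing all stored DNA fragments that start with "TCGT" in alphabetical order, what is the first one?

TCGT

Filter for "TCGT…" and sort: "TCGT", "TCGTAGAT", "TCGTT"
Position 1: TCGT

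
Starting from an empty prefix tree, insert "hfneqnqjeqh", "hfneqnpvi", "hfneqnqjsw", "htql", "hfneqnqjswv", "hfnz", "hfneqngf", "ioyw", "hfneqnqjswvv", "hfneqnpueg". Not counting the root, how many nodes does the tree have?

31

Insert word by word; a character creates a node only if that edge doesn't already exist:
  "hfneqnqjeqh" → 11 new (h, f, n, e, q, n, q, j, e, q, h)
  "hfneqnpvi" → prefix "hfneqn" already present; 3 new (p, v, i)
  "hfneqnqjsw" → prefix "hfneqnqj" already present; 2 new (s, w)
  "htql" → prefix "h" already present; 3 new (t, q, l)
  "hfneqnqjswv" → prefix "hfneqnqjsw" already present; 1 new (v)
  "hfnz" → prefix "hfn" already present; 1 new (z)
  "hfneqngf" → prefix "hfneqn" already present; 2 new (g, f)
  "ioyw" → 4 new (i, o, y, w)
  "hfneqnqjswvv" → prefix "hfneqnqjswv" already present; 1 new (v)
  "hfneqnpueg" → prefix "hfneqnp" already present; 3 new (u, e, g)
Total nodes = 11 + 3 + 2 + 3 + 1 + 1 + 2 + 4 + 1 + 3 = 31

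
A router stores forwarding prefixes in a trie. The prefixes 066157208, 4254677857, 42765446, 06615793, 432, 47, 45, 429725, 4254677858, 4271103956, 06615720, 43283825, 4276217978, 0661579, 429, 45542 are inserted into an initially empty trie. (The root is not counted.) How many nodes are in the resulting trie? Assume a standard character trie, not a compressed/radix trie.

57

Trace insertions, counting only characters that open a new branch:
  "066157208" → 9 new (0, 6, 6, 1, 5, 7, 2, 0, 8)
  "4254677857" → 10 new (4, 2, 5, 4, 6, 7, 7, 8, 5, 7)
  "42765446" → prefix "42" already present; 6 new (7, 6, 5, 4, 4, 6)
  "06615793" → prefix "066157" already present; 2 new (9, 3)
  "432" → prefix "4" already present; 2 new (3, 2)
  "47" → prefix "4" already present; 1 new (7)
  "45" → prefix "4" already present; 1 new (5)
  "429725" → prefix "42" already present; 4 new (9, 7, 2, 5)
  "4254677858" → prefix "425467785" already present; 1 new (8)
  "4271103956" → prefix "427" already present; 7 new (1, 1, 0, 3, 9, 5, 6)
  "06615720" → prefix "06615720" already present; 0 new (none)
  "43283825" → prefix "432" already present; 5 new (8, 3, 8, 2, 5)
  "4276217978" → prefix "4276" already present; 6 new (2, 1, 7, 9, 7, 8)
  "0661579" → prefix "0661579" already present; 0 new (none)
  "429" → prefix "429" already present; 0 new (none)
  "45542" → prefix "45" already present; 3 new (5, 4, 2)
Total nodes = 9 + 10 + 6 + 2 + 2 + 1 + 1 + 4 + 1 + 7 + 0 + 5 + 6 + 0 + 0 + 3 = 57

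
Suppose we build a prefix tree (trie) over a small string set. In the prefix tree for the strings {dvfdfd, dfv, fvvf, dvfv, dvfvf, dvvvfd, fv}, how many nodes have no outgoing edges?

5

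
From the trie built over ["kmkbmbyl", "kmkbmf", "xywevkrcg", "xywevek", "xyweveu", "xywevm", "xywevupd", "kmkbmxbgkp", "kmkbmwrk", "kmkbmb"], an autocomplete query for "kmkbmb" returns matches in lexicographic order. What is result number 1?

kmkbmb

Words with prefix "kmkbmb", in lexicographic order: "kmkbmb", "kmkbmbyl"
Position 1: kmkbmb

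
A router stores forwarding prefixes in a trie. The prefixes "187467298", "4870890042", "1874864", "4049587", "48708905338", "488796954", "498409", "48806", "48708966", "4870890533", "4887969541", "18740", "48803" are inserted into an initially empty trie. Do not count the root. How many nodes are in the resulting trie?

For each word, the new-node count is its length minus the longest prefix already in the trie:
  "187467298" → 9 new (1, 8, 7, 4, 6, 7, 2, 9, 8)
  "4870890042" → 10 new (4, 8, 7, 0, 8, 9, 0, 0, 4, 2)
  "1874864" → prefix "1874" already present; 3 new (8, 6, 4)
  "4049587" → prefix "4" already present; 6 new (0, 4, 9, 5, 8, 7)
  "48708905338" → prefix "4870890" already present; 4 new (5, 3, 3, 8)
  "488796954" → prefix "48" already present; 7 new (8, 7, 9, 6, 9, 5, 4)
  "498409" → prefix "4" already present; 5 new (9, 8, 4, 0, 9)
  "48806" → prefix "488" already present; 2 new (0, 6)
  "48708966" → prefix "487089" already present; 2 new (6, 6)
  "4870890533" → prefix "4870890533" already present; 0 new (none)
  "4887969541" → prefix "488796954" already present; 1 new (1)
  "18740" → prefix "1874" already present; 1 new (0)
  "48803" → prefix "4880" already present; 1 new (3)
Total nodes = 9 + 10 + 3 + 6 + 4 + 7 + 5 + 2 + 2 + 0 + 1 + 1 + 1 = 51

51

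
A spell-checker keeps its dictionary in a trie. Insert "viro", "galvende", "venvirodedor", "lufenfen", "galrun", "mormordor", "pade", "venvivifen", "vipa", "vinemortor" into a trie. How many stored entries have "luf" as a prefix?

Traverse to the node for "luf", then collect every word in that subtree.
Words under "luf": lufenfen
Count: 1

1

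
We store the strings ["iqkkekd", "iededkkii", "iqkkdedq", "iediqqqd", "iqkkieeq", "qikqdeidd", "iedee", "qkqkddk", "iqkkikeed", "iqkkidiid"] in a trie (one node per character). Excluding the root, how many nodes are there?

Count nodes per top-level branch (shared prefixes stored once):
  'i'-branch (iededkkii, iedee, iediqqqd, iqkkdedq, iqkkekd, iqkkidiid, iqkkieeq, iqkkikeed): 37 nodes
  'q'-branch (qikqdeidd, qkqkddk): 15 nodes
Sum: 52

52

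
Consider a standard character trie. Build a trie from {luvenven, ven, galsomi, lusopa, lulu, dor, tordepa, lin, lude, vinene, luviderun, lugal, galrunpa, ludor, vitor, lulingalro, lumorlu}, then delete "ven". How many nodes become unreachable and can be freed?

After clearing the end-marker at "ven", prune upward until reaching a node still needed by another word.
The suffix "en" (2 nodes) is used only by "ven"; the node for "v" still has the child "i", so pruning stops there.
Nodes removed: 2

2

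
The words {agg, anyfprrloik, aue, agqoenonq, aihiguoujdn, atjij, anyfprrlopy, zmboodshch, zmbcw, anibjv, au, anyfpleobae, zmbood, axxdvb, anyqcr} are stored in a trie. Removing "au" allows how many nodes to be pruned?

0

After clearing the end-marker at "au", prune upward until reaching a node still needed by another word.
Every node on "au" is still needed (e.g. by "aue"), so nothing is freed.
Nodes removed: 0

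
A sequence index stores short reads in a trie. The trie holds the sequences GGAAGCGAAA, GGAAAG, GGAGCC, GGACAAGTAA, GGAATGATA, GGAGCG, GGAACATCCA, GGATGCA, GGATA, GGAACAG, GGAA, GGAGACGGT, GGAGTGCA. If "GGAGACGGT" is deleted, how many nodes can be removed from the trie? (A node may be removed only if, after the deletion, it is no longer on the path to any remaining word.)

5

After clearing the end-marker at "GGAGACGGT", prune upward until reaching a node still needed by another word.
The suffix "ACGGT" (5 nodes) is used only by "GGAGACGGT"; the node for "GGAG" still has the child "C", so pruning stops there.
Nodes removed: 5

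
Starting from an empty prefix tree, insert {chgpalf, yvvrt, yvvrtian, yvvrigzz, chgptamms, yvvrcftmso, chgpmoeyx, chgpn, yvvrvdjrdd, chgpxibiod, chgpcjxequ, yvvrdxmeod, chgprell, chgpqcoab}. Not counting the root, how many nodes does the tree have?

69

Insert word by word; a character creates a node only if that edge doesn't already exist:
  "chgpalf" → 7 new (c, h, g, p, a, l, f)
  "yvvrt" → 5 new (y, v, v, r, t)
  "yvvrtian" → prefix "yvvrt" already present; 3 new (i, a, n)
  "yvvrigzz" → prefix "yvvr" already present; 4 new (i, g, z, z)
  "chgptamms" → prefix "chgp" already present; 5 new (t, a, m, m, s)
  "yvvrcftmso" → prefix "yvvr" already present; 6 new (c, f, t, m, s, o)
  "chgpmoeyx" → prefix "chgp" already present; 5 new (m, o, e, y, x)
  "chgpn" → prefix "chgp" already present; 1 new (n)
  "yvvrvdjrdd" → prefix "yvvr" already present; 6 new (v, d, j, r, d, d)
  "chgpxibiod" → prefix "chgp" already present; 6 new (x, i, b, i, o, d)
  "chgpcjxequ" → prefix "chgp" already present; 6 new (c, j, x, e, q, u)
  "yvvrdxmeod" → prefix "yvvr" already present; 6 new (d, x, m, e, o, d)
  "chgprell" → prefix "chgp" already present; 4 new (r, e, l, l)
  "chgpqcoab" → prefix "chgp" already present; 5 new (q, c, o, a, b)
Total nodes = 7 + 5 + 3 + 4 + 5 + 6 + 5 + 1 + 6 + 6 + 6 + 6 + 4 + 5 = 69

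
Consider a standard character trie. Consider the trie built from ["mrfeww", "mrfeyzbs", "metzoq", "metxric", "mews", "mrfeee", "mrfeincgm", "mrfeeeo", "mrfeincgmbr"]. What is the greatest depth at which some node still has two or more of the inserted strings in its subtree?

9

The deepest shared node is where two words last agree before diverging.
e.g. "mrfeincgm" and "mrfeincgmbr" share the prefix "mrfeincgm" of length 9; no pair shares a longer one.
Longest shared-prefix length: 9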